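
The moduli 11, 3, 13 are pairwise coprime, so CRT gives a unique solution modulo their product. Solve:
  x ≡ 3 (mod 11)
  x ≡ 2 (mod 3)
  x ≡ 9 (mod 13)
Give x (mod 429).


Moduli 11, 3, 13 are pairwise coprime; by CRT there is a unique solution modulo M = 11 · 3 · 13 = 429.
Solve pairwise, accumulating the modulus:
  Start with x ≡ 3 (mod 11).
  Combine with x ≡ 2 (mod 3): since gcd(11, 3) = 1, we get a unique residue mod 33.
    Write x = 3 + 11·t and substitute into x ≡ 2 (mod 3): 11·t ≡ 2 − 3 = -1 (mod 3).
    Reduce coefficients mod 3: 2·t ≡ 2 (mod 3).
    The inverse of 2 mod 3 is 2 (since 2·2 = 4 = 1·3 + 1), so t ≡ 2·2 = 4 ≡ 1 (mod 3).
    Then x = 3 + 11·1 = 14, valid modulo lcm(11, 3) = 33: x ≡ 14 (mod 33).
  Combine with x ≡ 9 (mod 13): since gcd(33, 13) = 1, we get a unique residue mod 429.
    Write x = 14 + 33·t and substitute into x ≡ 9 (mod 13): 33·t ≡ 9 − 14 = -5 (mod 13).
    Reduce coefficients mod 13: 7·t ≡ 8 (mod 13).
    The inverse of 7 mod 13 is 2 (since 7·2 = 14 = 1·13 + 1), so t ≡ 2·8 = 16 ≡ 3 (mod 13).
    Then x = 14 + 33·3 = 113, valid modulo lcm(33, 13) = 429: x ≡ 113 (mod 429).
Verify: 113 mod 11 = 3 ✓, 113 mod 3 = 2 ✓, 113 mod 13 = 9 ✓.

x ≡ 113 (mod 429).


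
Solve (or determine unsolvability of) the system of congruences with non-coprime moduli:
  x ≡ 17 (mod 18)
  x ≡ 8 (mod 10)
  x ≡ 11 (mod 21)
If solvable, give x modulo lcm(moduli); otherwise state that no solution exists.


Moduli 18, 10, 21 are not pairwise coprime, so CRT works modulo lcm(m_i) when all pairwise compatibility conditions hold.
Pairwise compatibility: gcd(m_i, m_j) must divide a_i - a_j for every pair.
Merge one congruence at a time:
  Start: x ≡ 17 (mod 18).
  Combine with x ≡ 8 (mod 10): gcd(18, 10) = 2, and 8 - 17 = -9 is NOT divisible by 2.
    ⇒ system is inconsistent (no integer solution).

No solution (the system is inconsistent).


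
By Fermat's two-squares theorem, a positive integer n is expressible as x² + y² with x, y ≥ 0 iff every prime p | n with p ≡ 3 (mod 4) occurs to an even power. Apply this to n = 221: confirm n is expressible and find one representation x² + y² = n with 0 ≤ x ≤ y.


Step 1: Factor n = 221 = 13 · 17.
Step 2: Check the mod-4 condition on each prime factor: 13 ≡ 1 (mod 4), exponent 1; 17 ≡ 1 (mod 4), exponent 1.
All primes ≡ 3 (mod 4) appear to even exponent (or don't appear), so by the two-squares theorem n IS expressible as a sum of two squares.
Step 3: Build a representation. Here n = 13 · 17 is a product of primes ≡ 1 (mod 4). Each prime p ≡ 1 (mod 4) is itself a sum of two squares; find a² by testing p − a² for a perfect square:
  13: 13 − 1² = 12, 13 − 2² = 9 = 3² ⇒ 13 = 2² + 3².
  17: 17 − 1² = 16 = 4² ⇒ 17 = 1² + 4².
  Combine using the Brahmagupta–Fibonacci identity (a² + b²)(c² + d²) = (ac − bd)² + (ad + bc)² = (ac + bd)² + (ad − bc)²:
  13 · 17 = 221: from (2² + 3²)(1² + 4²), take (2·1 − 3·4, 2·4 + 3·1) = (2 − 12, 8 + 3) = (-10, 11); dropping signs (only squares matter) gives (10, 11); check 10² + 11² = 100 + 121 = 221 ✓.
Step 4: Order so x ≤ y and verify: 10² + 11² = 100 + 121 = 221 = n. ✓

n = 221 = 10² + 11² (one valid representation with x ≤ y).


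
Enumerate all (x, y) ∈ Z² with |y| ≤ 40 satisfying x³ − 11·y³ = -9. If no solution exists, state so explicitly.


The equation is x³ - 11y³ = -9. For fixed y, x³ = 11·y³ − 9, so a solution requires the RHS to be a perfect cube.
Strategy: iterate y from -40 to 40, compute RHS = 11·y³ − 9, and check whether it is a (positive or negative) perfect cube.
Check small values of y:
  y = 0: RHS = -9 is not a perfect cube.
  y = 1: RHS = 2 is not a perfect cube.
  y = -1: RHS = -20 is not a perfect cube.
  y = 2: RHS = 79 is not a perfect cube.
  y = -2: RHS = -97 is not a perfect cube.
  y = 3: RHS = 288 is not a perfect cube.
  y = -3: RHS = -306 is not a perfect cube.
Continuing the search up to |y| = 40 finds no solutions either.
No (x, y) in the scanned range satisfies the equation.

No integer solutions with |y| ≤ 40.


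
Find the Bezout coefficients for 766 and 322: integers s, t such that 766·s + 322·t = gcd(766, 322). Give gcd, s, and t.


Euclidean algorithm on (766, 322) — divide until remainder is 0:
  766 = 2 · 322 + 122
  322 = 2 · 122 + 78
  122 = 1 · 78 + 44
  78 = 1 · 44 + 34
  44 = 1 · 34 + 10
  34 = 3 · 10 + 4
  10 = 2 · 4 + 2
  4 = 2 · 2 + 0
gcd(766, 322) = 2.
Track Bezout coefficients alongside the remainders: start with r₀ = 766 = a·1 + b·0 (s = 1, t = 0) and r₁ = 322 = a·0 + b·1 (s = 0, t = 1); each new remainder r_{k+1} = r_{k-1} − q_k·r_k inherits s_{k+1} = s_{k-1} − q_k·s_k, t_{k+1} = t_{k-1} − q_k·t_k, so r_k = a·s_k + b·t_k at every step:
  q = 2: r = 122, s = 1 − 2·0 = 1, t = 0 − 2·1 = -2  (check: 766·1 + 322·(-2) = 122)
  q = 2: r = 78, s = 0 − 2·1 = -2, t = 1 − 2·(-2) = 5  (check: 766·(-2) + 322·5 = 78)
  q = 1: r = 44, s = 1 − 1·(-2) = 3, t = -2 − 1·5 = -7  (check: 766·3 + 322·(-7) = 44)
  q = 1: r = 34, s = -2 − 1·3 = -5, t = 5 − 1·(-7) = 12  (check: 766·(-5) + 322·12 = 34)
  q = 1: r = 10, s = 3 − 1·(-5) = 8, t = -7 − 1·12 = -19  (check: 766·8 + 322·(-19) = 10)
  q = 3: r = 4, s = -5 − 3·8 = -29, t = 12 − 3·(-19) = 69  (check: 766·(-29) + 322·69 = 4)
  q = 2: r = 2, s = 8 − 2·(-29) = 66, t = -19 − 2·69 = -157  (check: 766·66 + 322·(-157) = 2)
The row with r = 2 (the gcd) gives the Bezout coefficients s = 66, t = -157.
Result: 766 · (66) + 322 · (-157) = 2.

gcd(766, 322) = 2; s = 66, t = -157 (check: 766·66 + 322·(-157) = 2).


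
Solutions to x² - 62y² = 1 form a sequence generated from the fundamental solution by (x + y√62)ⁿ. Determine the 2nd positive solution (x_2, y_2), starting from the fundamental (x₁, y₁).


Step 1: Find the fundamental solution (x₁, y₁) of x² - 62y² = 1.
  Expand √62 as a continued fraction. a₀ = ⌊√62⌋ = 7; iterate m_{k+1} = d_k·a_k − m_k, d_{k+1} = (62 − m_{k+1}²)/d_k, a_{k+1} = ⌊(a₀ + m_{k+1})/d_{k+1}⌋ (starting m₀ = 0, d₀ = 1), with convergents p_k = a_k·p_{k-1} + p_{k-2}, q_k = a_k·q_{k-1} + q_{k-2} (p₋₁ = 1, q₋₁ = 0):
  k = 0: a₀ = 7; p₀/q₀ = 7/1; p₀² − 62·q₀² = 49 − 62 = -13.
  k = 1: m = 7, d = 13, a = ⌊(7 + 7)/13⌋ = 1; p/q = (1·7 + 1)/(1·1 + 0) = 8/1; p² − 62·q² = 64 − 62 = 2.
  k = 2: m = 6, d = 2, a = ⌊(7 + 6)/2⌋ = 6; p/q = (6·8 + 7)/(6·1 + 1) = 55/7; p² − 62·q² = 3025 − 3038 = -13.
  k = 3: m = 6, d = 13, a = ⌊(7 + 6)/13⌋ = 1; p/q = (1·55 + 8)/(1·7 + 1) = 63/8; p² − 62·q² = 3969 − 3968 = 1.
  The first convergent with p² − 62·q² = 1 gives the fundamental solution (x₁, y₁) = (63, 8).
Step 2: Apply the recurrence (x_{n+1}, y_{n+1}) = (x₁x_n + 62y₁y_n, x₁y_n + y₁x_n) repeatedly.
  From (x_1, y_1) = (63, 8): x_2 = 63·63 + 62·8·8 = 7937; y_2 = 63·8 + 8·63 = 1008.
Step 3: Verify x_2² - 62·y_2² = 62995969 - 62995968 = 1 (should be 1). ✓

(x_1, y_1) = (63, 8); (x_2, y_2) = (7937, 1008).


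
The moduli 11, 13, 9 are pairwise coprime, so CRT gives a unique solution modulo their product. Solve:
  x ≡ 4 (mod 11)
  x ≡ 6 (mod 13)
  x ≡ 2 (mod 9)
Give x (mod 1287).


Moduli 11, 13, 9 are pairwise coprime; by CRT there is a unique solution modulo M = 11 · 13 · 9 = 1287.
Solve pairwise, accumulating the modulus:
  Start with x ≡ 4 (mod 11).
  Combine with x ≡ 6 (mod 13): since gcd(11, 13) = 1, we get a unique residue mod 143.
    Write x = 4 + 11·t and substitute into x ≡ 6 (mod 13): 11·t ≡ 6 − 4 = 2 (mod 13).
    The inverse of 11 mod 13 is 6 (since 11·6 = 66 = 5·13 + 1), so t ≡ 6·2 = 12 ≡ 12 (mod 13).
    Then x = 4 + 11·12 = 136, valid modulo lcm(11, 13) = 143: x ≡ 136 (mod 143).
  Combine with x ≡ 2 (mod 9): since gcd(143, 9) = 1, we get a unique residue mod 1287.
    Write x = 136 + 143·t and substitute into x ≡ 2 (mod 9): 143·t ≡ 2 − 136 = -134 (mod 9).
    Reduce coefficients mod 9: 8·t ≡ 1 (mod 9).
    The inverse of 8 mod 9 is 8 (since 8·8 = 64 = 7·9 + 1), so t ≡ 8·1 = 8 ≡ 8 (mod 9).
    Then x = 136 + 143·8 = 1280, valid modulo lcm(143, 9) = 1287: x ≡ 1280 (mod 1287).
Verify: 1280 mod 11 = 4 ✓, 1280 mod 13 = 6 ✓, 1280 mod 9 = 2 ✓.

x ≡ 1280 (mod 1287).


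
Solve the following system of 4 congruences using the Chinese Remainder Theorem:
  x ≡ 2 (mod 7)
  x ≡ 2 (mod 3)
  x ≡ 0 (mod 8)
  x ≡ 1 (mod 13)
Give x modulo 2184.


Product of moduli M = 7 · 3 · 8 · 13 = 2184.
Merge one congruence at a time:
  Start: x ≡ 2 (mod 7).
  Combine with x ≡ 2 (mod 3); new modulus lcm = 21.
    Write x = 2 + 7·t and substitute into x ≡ 2 (mod 3): 7·t ≡ 2 − 2 = 0 (mod 3).
    Reduce coefficients mod 3: 1·t ≡ 0 (mod 3).
    So t ≡ 0 (mod 3).
    Then x = 2 + 7·0 = 2, valid modulo lcm(7, 3) = 21: x ≡ 2 (mod 21).
  Combine with x ≡ 0 (mod 8); new modulus lcm = 168.
    Write x = 2 + 21·t and substitute into x ≡ 0 (mod 8): 21·t ≡ 0 − 2 = -2 (mod 8).
    Reduce coefficients mod 8: 5·t ≡ 6 (mod 8).
    The inverse of 5 mod 8 is 5 (since 5·5 = 25 = 3·8 + 1), so t ≡ 5·6 = 30 ≡ 6 (mod 8).
    Then x = 2 + 21·6 = 128, valid modulo lcm(21, 8) = 168: x ≡ 128 (mod 168).
  Combine with x ≡ 1 (mod 13); new modulus lcm = 2184.
    Write x = 128 + 168·t and substitute into x ≡ 1 (mod 13): 168·t ≡ 1 − 128 = -127 (mod 13).
    Reduce coefficients mod 13: 12·t ≡ 3 (mod 13).
    The inverse of 12 mod 13 is 12 (since 12·12 = 144 = 11·13 + 1), so t ≡ 12·3 = 36 ≡ 10 (mod 13).
    Then x = 128 + 168·10 = 1808, valid modulo lcm(168, 13) = 2184: x ≡ 1808 (mod 2184).
Verify against each original: 1808 mod 7 = 2, 1808 mod 3 = 2, 1808 mod 8 = 0, 1808 mod 13 = 1.

x ≡ 1808 (mod 2184).


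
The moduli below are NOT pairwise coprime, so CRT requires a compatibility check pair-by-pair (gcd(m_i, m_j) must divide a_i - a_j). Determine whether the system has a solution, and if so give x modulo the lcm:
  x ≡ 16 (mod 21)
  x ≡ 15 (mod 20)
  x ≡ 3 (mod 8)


Moduli 21, 20, 8 are not pairwise coprime, so CRT works modulo lcm(m_i) when all pairwise compatibility conditions hold.
Pairwise compatibility: gcd(m_i, m_j) must divide a_i - a_j for every pair.
Merge one congruence at a time:
  Start: x ≡ 16 (mod 21).
  Combine with x ≡ 15 (mod 20): gcd(21, 20) = 1; 15 - 16 = -1, which IS divisible by 1, so compatible.
    Write x = 16 + 21·t and substitute into x ≡ 15 (mod 20): 21·t ≡ 15 − 16 = -1 (mod 20).
    Reduce coefficients mod 20: 1·t ≡ 19 (mod 20).
    So t ≡ 19 (mod 20).
    Then x = 16 + 21·19 = 415, valid modulo lcm(21, 20) = 420: x ≡ 415 (mod 420).
  Combine with x ≡ 3 (mod 8): gcd(420, 8) = 4; 3 - 415 = -412, which IS divisible by 4, so compatible.
    Write x = 415 + 420·t and substitute into x ≡ 3 (mod 8): 420·t ≡ 3 − 415 = -412 (mod 8).
    Divide the congruence (and modulus) by g = 4: 105·t ≡ -103 (mod 2).
    Reduce coefficients mod 2: 1·t ≡ 1 (mod 2).
    So t ≡ 1 (mod 2).
    Then x = 415 + 420·1 = 835, valid modulo lcm(420, 8) = 840: x ≡ 835 (mod 840).
Verify: 835 mod 21 = 16, 835 mod 20 = 15, 835 mod 8 = 3.

x ≡ 835 (mod 840).


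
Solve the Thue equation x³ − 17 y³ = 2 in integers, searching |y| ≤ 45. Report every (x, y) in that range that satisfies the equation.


The equation is x³ - 17y³ = 2. For fixed y, x³ = 17·y³ + 2, so a solution requires the RHS to be a perfect cube.
Strategy: iterate y from -45 to 45, compute RHS = 17·y³ + 2, and check whether it is a (positive or negative) perfect cube.
Check small values of y:
  y = 0: RHS = 2 is not a perfect cube.
  y = 1: RHS = 19 is not a perfect cube.
  y = -1: RHS = -15 is not a perfect cube.
  y = 2: RHS = 138 is not a perfect cube.
  y = -2: RHS = -134 is not a perfect cube.
  y = 3: RHS = 461 is not a perfect cube.
  y = -3: RHS = -457 is not a perfect cube.
Continuing the search up to |y| = 45 finds no solutions either.
No (x, y) in the scanned range satisfies the equation.

No integer solutions with |y| ≤ 45.


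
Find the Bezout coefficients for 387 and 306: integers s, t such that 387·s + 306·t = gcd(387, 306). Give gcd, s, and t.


Euclidean algorithm on (387, 306) — divide until remainder is 0:
  387 = 1 · 306 + 81
  306 = 3 · 81 + 63
  81 = 1 · 63 + 18
  63 = 3 · 18 + 9
  18 = 2 · 9 + 0
gcd(387, 306) = 9.
Track Bezout coefficients alongside the remainders: start with r₀ = 387 = a·1 + b·0 (s = 1, t = 0) and r₁ = 306 = a·0 + b·1 (s = 0, t = 1); each new remainder r_{k+1} = r_{k-1} − q_k·r_k inherits s_{k+1} = s_{k-1} − q_k·s_k, t_{k+1} = t_{k-1} − q_k·t_k, so r_k = a·s_k + b·t_k at every step:
  q = 1: r = 81, s = 1 − 1·0 = 1, t = 0 − 1·1 = -1  (check: 387·1 + 306·(-1) = 81)
  q = 3: r = 63, s = 0 − 3·1 = -3, t = 1 − 3·(-1) = 4  (check: 387·(-3) + 306·4 = 63)
  q = 1: r = 18, s = 1 − 1·(-3) = 4, t = -1 − 1·4 = -5  (check: 387·4 + 306·(-5) = 18)
  q = 3: r = 9, s = -3 − 3·4 = -15, t = 4 − 3·(-5) = 19  (check: 387·(-15) + 306·19 = 9)
The row with r = 9 (the gcd) gives the Bezout coefficients s = -15, t = 19.
Result: 387 · (-15) + 306 · (19) = 9.

gcd(387, 306) = 9; s = -15, t = 19 (check: 387·(-15) + 306·19 = 9).


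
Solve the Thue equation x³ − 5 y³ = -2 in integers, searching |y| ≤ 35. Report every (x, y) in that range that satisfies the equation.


The equation is x³ - 5y³ = -2. For fixed y, x³ = 5·y³ − 2, so a solution requires the RHS to be a perfect cube.
Strategy: iterate y from -35 to 35, compute RHS = 5·y³ − 2, and check whether it is a (positive or negative) perfect cube.
Check small values of y:
  y = 0: RHS = -2 is not a perfect cube.
  y = 1: RHS = 3 is not a perfect cube.
  y = -1: RHS = -7 is not a perfect cube.
  y = 2: RHS = 38 is not a perfect cube.
  y = -2: RHS = -42 is not a perfect cube.
  y = 3: RHS = 133 is not a perfect cube.
  y = -3: RHS = -137 is not a perfect cube.
Continuing the search up to |y| = 35 finds no solutions either.
No (x, y) in the scanned range satisfies the equation.

No integer solutions with |y| ≤ 35.


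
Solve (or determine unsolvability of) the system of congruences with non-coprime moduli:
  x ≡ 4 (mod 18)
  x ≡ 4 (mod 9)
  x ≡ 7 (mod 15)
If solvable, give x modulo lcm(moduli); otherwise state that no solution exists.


Moduli 18, 9, 15 are not pairwise coprime, so CRT works modulo lcm(m_i) when all pairwise compatibility conditions hold.
Pairwise compatibility: gcd(m_i, m_j) must divide a_i - a_j for every pair.
Merge one congruence at a time:
  Start: x ≡ 4 (mod 18).
  Combine with x ≡ 4 (mod 9): gcd(18, 9) = 9; 4 - 4 = 0, which IS divisible by 9, so compatible.
    Write x = 4 + 18·t and substitute into x ≡ 4 (mod 9): 18·t ≡ 4 − 4 = 0 (mod 9).
    Divide the congruence (and modulus) by g = 9: 2·t ≡ 0 (mod 1).
    Modulo 1 every t works; take t = 0.
    Then x = 4 + 18·0 = 4, valid modulo lcm(18, 9) = 18: x ≡ 4 (mod 18).
  Combine with x ≡ 7 (mod 15): gcd(18, 15) = 3; 7 - 4 = 3, which IS divisible by 3, so compatible.
    Write x = 4 + 18·t and substitute into x ≡ 7 (mod 15): 18·t ≡ 7 − 4 = 3 (mod 15).
    Divide the congruence (and modulus) by g = 3: 6·t ≡ 1 (mod 5).
    Reduce coefficients mod 5: 1·t ≡ 1 (mod 5).
    So t ≡ 1 (mod 5).
    Then x = 4 + 18·1 = 22, valid modulo lcm(18, 15) = 90: x ≡ 22 (mod 90).
Verify: 22 mod 18 = 4, 22 mod 9 = 4, 22 mod 15 = 7.

x ≡ 22 (mod 90).


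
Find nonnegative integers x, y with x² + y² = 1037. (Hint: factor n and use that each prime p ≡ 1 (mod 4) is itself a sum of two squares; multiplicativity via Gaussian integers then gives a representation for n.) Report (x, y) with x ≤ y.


Step 1: Factor n = 1037 = 17 · 61.
Step 2: Check the mod-4 condition on each prime factor: 17 ≡ 1 (mod 4), exponent 1; 61 ≡ 1 (mod 4), exponent 1.
All primes ≡ 3 (mod 4) appear to even exponent (or don't appear), so by the two-squares theorem n IS expressible as a sum of two squares.
Step 3: Build a representation. Here n = 17 · 61 is a product of primes ≡ 1 (mod 4). Each prime p ≡ 1 (mod 4) is itself a sum of two squares; find a² by testing p − a² for a perfect square:
  17: 17 − 1² = 16 = 4² ⇒ 17 = 1² + 4².
  61: 61 − 1² = 60, 61 − 2² = 57, 61 − 3² = 52, 61 − 4² = 45, 61 − 5² = 36 = 6² ⇒ 61 = 5² + 6².
  Combine using the Brahmagupta–Fibonacci identity (a² + b²)(c² + d²) = (ac − bd)² + (ad + bc)² = (ac + bd)² + (ad − bc)²:
  17 · 61 = 1037: from (1² + 4²)(5² + 6²), take (1·5 − 4·6, 1·6 + 4·5) = (5 − 24, 6 + 20) = (-19, 26); dropping signs (only squares matter) gives (19, 26); check 19² + 26² = 361 + 676 = 1037 ✓.
Step 4: Order so x ≤ y and verify: 19² + 26² = 361 + 676 = 1037 = n. ✓

n = 1037 = 19² + 26² (one valid representation with x ≤ y).


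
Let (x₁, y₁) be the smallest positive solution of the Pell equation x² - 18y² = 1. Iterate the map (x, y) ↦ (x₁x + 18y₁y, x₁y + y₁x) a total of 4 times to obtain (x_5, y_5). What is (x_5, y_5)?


Step 1: Find the fundamental solution (x₁, y₁) of x² - 18y² = 1.
  Expand √18 as a continued fraction. a₀ = ⌊√18⌋ = 4; iterate m_{k+1} = d_k·a_k − m_k, d_{k+1} = (18 − m_{k+1}²)/d_k, a_{k+1} = ⌊(a₀ + m_{k+1})/d_{k+1}⌋ (starting m₀ = 0, d₀ = 1), with convergents p_k = a_k·p_{k-1} + p_{k-2}, q_k = a_k·q_{k-1} + q_{k-2} (p₋₁ = 1, q₋₁ = 0):
  k = 0: a₀ = 4; p₀/q₀ = 4/1; p₀² − 18·q₀² = 16 − 18 = -2.
  k = 1: m = 4, d = 2, a = ⌊(4 + 4)/2⌋ = 4; p/q = (4·4 + 1)/(4·1 + 0) = 17/4; p² − 18·q² = 289 − 288 = 1.
  The first convergent with p² − 18·q² = 1 gives the fundamental solution (x₁, y₁) = (17, 4).
Step 2: Apply the recurrence (x_{n+1}, y_{n+1}) = (x₁x_n + 18y₁y_n, x₁y_n + y₁x_n) repeatedly.
  From (x_1, y_1) = (17, 4): x_2 = 17·17 + 18·4·4 = 577; y_2 = 17·4 + 4·17 = 136.
  From (x_2, y_2) = (577, 136): x_3 = 17·577 + 18·4·136 = 19601; y_3 = 17·136 + 4·577 = 4620.
  From (x_3, y_3) = (19601, 4620): x_4 = 17·19601 + 18·4·4620 = 665857; y_4 = 17·4620 + 4·19601 = 156944.
  From (x_4, y_4) = (665857, 156944): x_5 = 17·665857 + 18·4·156944 = 22619537; y_5 = 17·156944 + 4·665857 = 5331476.
Step 3: Verify x_5² - 18·y_5² = 511643454094369 - 511643454094368 = 1 (should be 1). ✓

(x_1, y_1) = (17, 4); (x_5, y_5) = (22619537, 5331476).


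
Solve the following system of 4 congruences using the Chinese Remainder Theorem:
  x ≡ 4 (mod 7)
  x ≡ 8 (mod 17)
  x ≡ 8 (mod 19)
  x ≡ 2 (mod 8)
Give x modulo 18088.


Product of moduli M = 7 · 17 · 19 · 8 = 18088.
Merge one congruence at a time:
  Start: x ≡ 4 (mod 7).
  Combine with x ≡ 8 (mod 17); new modulus lcm = 119.
    Write x = 4 + 7·t and substitute into x ≡ 8 (mod 17): 7·t ≡ 8 − 4 = 4 (mod 17).
    The inverse of 7 mod 17 is 5 (since 7·5 = 35 = 2·17 + 1), so t ≡ 5·4 = 20 ≡ 3 (mod 17).
    Then x = 4 + 7·3 = 25, valid modulo lcm(7, 17) = 119: x ≡ 25 (mod 119).
  Combine with x ≡ 8 (mod 19); new modulus lcm = 2261.
    Write x = 25 + 119·t and substitute into x ≡ 8 (mod 19): 119·t ≡ 8 − 25 = -17 (mod 19).
    Reduce coefficients mod 19: 5·t ≡ 2 (mod 19).
    The inverse of 5 mod 19 is 4 (since 5·4 = 20 = 1·19 + 1), so t ≡ 4·2 = 8 ≡ 8 (mod 19).
    Then x = 25 + 119·8 = 977, valid modulo lcm(119, 19) = 2261: x ≡ 977 (mod 2261).
  Combine with x ≡ 2 (mod 8); new modulus lcm = 18088.
    Write x = 977 + 2261·t and substitute into x ≡ 2 (mod 8): 2261·t ≡ 2 − 977 = -975 (mod 8).
    Reduce coefficients mod 8: 5·t ≡ 1 (mod 8).
    The inverse of 5 mod 8 is 5 (since 5·5 = 25 = 3·8 + 1), so t ≡ 5·1 = 5 ≡ 5 (mod 8).
    Then x = 977 + 2261·5 = 12282, valid modulo lcm(2261, 8) = 18088: x ≡ 12282 (mod 18088).
Verify against each original: 12282 mod 7 = 4, 12282 mod 17 = 8, 12282 mod 19 = 8, 12282 mod 8 = 2.

x ≡ 12282 (mod 18088).


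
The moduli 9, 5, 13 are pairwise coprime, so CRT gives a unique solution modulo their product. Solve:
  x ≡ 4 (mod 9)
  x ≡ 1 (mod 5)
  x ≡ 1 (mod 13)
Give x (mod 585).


Moduli 9, 5, 13 are pairwise coprime; by CRT there is a unique solution modulo M = 9 · 5 · 13 = 585.
Solve pairwise, accumulating the modulus:
  Start with x ≡ 4 (mod 9).
  Combine with x ≡ 1 (mod 5): since gcd(9, 5) = 1, we get a unique residue mod 45.
    Write x = 4 + 9·t and substitute into x ≡ 1 (mod 5): 9·t ≡ 1 − 4 = -3 (mod 5).
    Reduce coefficients mod 5: 4·t ≡ 2 (mod 5).
    The inverse of 4 mod 5 is 4 (since 4·4 = 16 = 3·5 + 1), so t ≡ 4·2 = 8 ≡ 3 (mod 5).
    Then x = 4 + 9·3 = 31, valid modulo lcm(9, 5) = 45: x ≡ 31 (mod 45).
  Combine with x ≡ 1 (mod 13): since gcd(45, 13) = 1, we get a unique residue mod 585.
    Write x = 31 + 45·t and substitute into x ≡ 1 (mod 13): 45·t ≡ 1 − 31 = -30 (mod 13).
    Reduce coefficients mod 13: 6·t ≡ 9 (mod 13).
    The inverse of 6 mod 13 is 11 (since 6·11 = 66 = 5·13 + 1), so t ≡ 11·9 = 99 ≡ 8 (mod 13).
    Then x = 31 + 45·8 = 391, valid modulo lcm(45, 13) = 585: x ≡ 391 (mod 585).
Verify: 391 mod 9 = 4 ✓, 391 mod 5 = 1 ✓, 391 mod 13 = 1 ✓.

x ≡ 391 (mod 585).


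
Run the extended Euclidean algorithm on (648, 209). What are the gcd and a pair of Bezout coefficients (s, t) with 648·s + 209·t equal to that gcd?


Euclidean algorithm on (648, 209) — divide until remainder is 0:
  648 = 3 · 209 + 21
  209 = 9 · 21 + 20
  21 = 1 · 20 + 1
  20 = 20 · 1 + 0
gcd(648, 209) = 1.
Track Bezout coefficients alongside the remainders: start with r₀ = 648 = a·1 + b·0 (s = 1, t = 0) and r₁ = 209 = a·0 + b·1 (s = 0, t = 1); each new remainder r_{k+1} = r_{k-1} − q_k·r_k inherits s_{k+1} = s_{k-1} − q_k·s_k, t_{k+1} = t_{k-1} − q_k·t_k, so r_k = a·s_k + b·t_k at every step:
  q = 3: r = 21, s = 1 − 3·0 = 1, t = 0 − 3·1 = -3  (check: 648·1 + 209·(-3) = 21)
  q = 9: r = 20, s = 0 − 9·1 = -9, t = 1 − 9·(-3) = 28  (check: 648·(-9) + 209·28 = 20)
  q = 1: r = 1, s = 1 − 1·(-9) = 10, t = -3 − 1·28 = -31  (check: 648·10 + 209·(-31) = 1)
The row with r = 1 (the gcd) gives the Bezout coefficients s = 10, t = -31.
Result: 648 · (10) + 209 · (-31) = 1.

gcd(648, 209) = 1; s = 10, t = -31 (check: 648·10 + 209·(-31) = 1).


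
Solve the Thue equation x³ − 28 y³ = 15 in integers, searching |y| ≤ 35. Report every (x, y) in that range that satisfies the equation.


The equation is x³ - 28y³ = 15. For fixed y, x³ = 28·y³ + 15, so a solution requires the RHS to be a perfect cube.
Strategy: iterate y from -35 to 35, compute RHS = 28·y³ + 15, and check whether it is a (positive or negative) perfect cube.
Check small values of y:
  y = 0: RHS = 15 is not a perfect cube.
  y = 1: RHS = 43 is not a perfect cube.
  y = -1: RHS = -13 is not a perfect cube.
  y = 2: RHS = 239 is not a perfect cube.
  y = -2: RHS = -209 is not a perfect cube.
  y = 3: RHS = 771 is not a perfect cube.
  y = -3: RHS = -741 is not a perfect cube.
Continuing the search up to |y| = 35 finds no solutions either.
No (x, y) in the scanned range satisfies the equation.

No integer solutions with |y| ≤ 35.


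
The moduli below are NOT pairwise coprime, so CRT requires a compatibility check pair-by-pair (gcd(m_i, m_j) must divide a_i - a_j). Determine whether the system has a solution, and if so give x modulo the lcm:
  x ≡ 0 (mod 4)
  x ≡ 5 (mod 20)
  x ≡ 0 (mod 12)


Moduli 4, 20, 12 are not pairwise coprime, so CRT works modulo lcm(m_i) when all pairwise compatibility conditions hold.
Pairwise compatibility: gcd(m_i, m_j) must divide a_i - a_j for every pair.
Merge one congruence at a time:
  Start: x ≡ 0 (mod 4).
  Combine with x ≡ 5 (mod 20): gcd(4, 20) = 4, and 5 - 0 = 5 is NOT divisible by 4.
    ⇒ system is inconsistent (no integer solution).

No solution (the system is inconsistent).


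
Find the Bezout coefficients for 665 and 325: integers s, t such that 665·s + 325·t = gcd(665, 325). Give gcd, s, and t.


Euclidean algorithm on (665, 325) — divide until remainder is 0:
  665 = 2 · 325 + 15
  325 = 21 · 15 + 10
  15 = 1 · 10 + 5
  10 = 2 · 5 + 0
gcd(665, 325) = 5.
Track Bezout coefficients alongside the remainders: start with r₀ = 665 = a·1 + b·0 (s = 1, t = 0) and r₁ = 325 = a·0 + b·1 (s = 0, t = 1); each new remainder r_{k+1} = r_{k-1} − q_k·r_k inherits s_{k+1} = s_{k-1} − q_k·s_k, t_{k+1} = t_{k-1} − q_k·t_k, so r_k = a·s_k + b·t_k at every step:
  q = 2: r = 15, s = 1 − 2·0 = 1, t = 0 − 2·1 = -2  (check: 665·1 + 325·(-2) = 15)
  q = 21: r = 10, s = 0 − 21·1 = -21, t = 1 − 21·(-2) = 43  (check: 665·(-21) + 325·43 = 10)
  q = 1: r = 5, s = 1 − 1·(-21) = 22, t = -2 − 1·43 = -45  (check: 665·22 + 325·(-45) = 5)
The row with r = 5 (the gcd) gives the Bezout coefficients s = 22, t = -45.
Result: 665 · (22) + 325 · (-45) = 5.

gcd(665, 325) = 5; s = 22, t = -45 (check: 665·22 + 325·(-45) = 5).


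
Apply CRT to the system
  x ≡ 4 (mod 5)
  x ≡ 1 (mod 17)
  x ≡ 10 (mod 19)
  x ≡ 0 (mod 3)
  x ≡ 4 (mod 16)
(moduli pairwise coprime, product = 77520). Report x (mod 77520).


Product of moduli M = 5 · 17 · 19 · 3 · 16 = 77520.
Merge one congruence at a time:
  Start: x ≡ 4 (mod 5).
  Combine with x ≡ 1 (mod 17); new modulus lcm = 85.
    Write x = 4 + 5·t and substitute into x ≡ 1 (mod 17): 5·t ≡ 1 − 4 = -3 (mod 17).
    Reduce coefficients mod 17: 5·t ≡ 14 (mod 17).
    The inverse of 5 mod 17 is 7 (since 5·7 = 35 = 2·17 + 1), so t ≡ 7·14 = 98 ≡ 13 (mod 17).
    Then x = 4 + 5·13 = 69, valid modulo lcm(5, 17) = 85: x ≡ 69 (mod 85).
  Combine with x ≡ 10 (mod 19); new modulus lcm = 1615.
    Write x = 69 + 85·t and substitute into x ≡ 10 (mod 19): 85·t ≡ 10 − 69 = -59 (mod 19).
    Reduce coefficients mod 19: 9·t ≡ 17 (mod 19).
    The inverse of 9 mod 19 is 17 (since 9·17 = 153 = 8·19 + 1), so t ≡ 17·17 = 289 ≡ 4 (mod 19).
    Then x = 69 + 85·4 = 409, valid modulo lcm(85, 19) = 1615: x ≡ 409 (mod 1615).
  Combine with x ≡ 0 (mod 3); new modulus lcm = 4845.
    Write x = 409 + 1615·t and substitute into x ≡ 0 (mod 3): 1615·t ≡ 0 − 409 = -409 (mod 3).
    Reduce coefficients mod 3: 1·t ≡ 2 (mod 3).
    So t ≡ 2 (mod 3).
    Then x = 409 + 1615·2 = 3639, valid modulo lcm(1615, 3) = 4845: x ≡ 3639 (mod 4845).
  Combine with x ≡ 4 (mod 16); new modulus lcm = 77520.
    Write x = 3639 + 4845·t and substitute into x ≡ 4 (mod 16): 4845·t ≡ 4 − 3639 = -3635 (mod 16).
    Reduce coefficients mod 16: 13·t ≡ 13 (mod 16).
    The inverse of 13 mod 16 is 5 (since 13·5 = 65 = 4·16 + 1), so t ≡ 5·13 = 65 ≡ 1 (mod 16).
    Then x = 3639 + 4845·1 = 8484, valid modulo lcm(4845, 16) = 77520: x ≡ 8484 (mod 77520).
Verify against each original: 8484 mod 5 = 4, 8484 mod 17 = 1, 8484 mod 19 = 10, 8484 mod 3 = 0, 8484 mod 16 = 4.

x ≡ 8484 (mod 77520).


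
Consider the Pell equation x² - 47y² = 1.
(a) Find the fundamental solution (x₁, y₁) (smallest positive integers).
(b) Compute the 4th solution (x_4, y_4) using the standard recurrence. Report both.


Step 1: Find the fundamental solution (x₁, y₁) of x² - 47y² = 1.
  Expand √47 as a continued fraction. a₀ = ⌊√47⌋ = 6; iterate m_{k+1} = d_k·a_k − m_k, d_{k+1} = (47 − m_{k+1}²)/d_k, a_{k+1} = ⌊(a₀ + m_{k+1})/d_{k+1}⌋ (starting m₀ = 0, d₀ = 1), with convergents p_k = a_k·p_{k-1} + p_{k-2}, q_k = a_k·q_{k-1} + q_{k-2} (p₋₁ = 1, q₋₁ = 0):
  k = 0: a₀ = 6; p₀/q₀ = 6/1; p₀² − 47·q₀² = 36 − 47 = -11.
  k = 1: m = 6, d = 11, a = ⌊(6 + 6)/11⌋ = 1; p/q = (1·6 + 1)/(1·1 + 0) = 7/1; p² − 47·q² = 49 − 47 = 2.
  k = 2: m = 5, d = 2, a = ⌊(6 + 5)/2⌋ = 5; p/q = (5·7 + 6)/(5·1 + 1) = 41/6; p² − 47·q² = 1681 − 1692 = -11.
  k = 3: m = 5, d = 11, a = ⌊(6 + 5)/11⌋ = 1; p/q = (1·41 + 7)/(1·6 + 1) = 48/7; p² − 47·q² = 2304 − 2303 = 1.
  The first convergent with p² − 47·q² = 1 gives the fundamental solution (x₁, y₁) = (48, 7).
Step 2: Apply the recurrence (x_{n+1}, y_{n+1}) = (x₁x_n + 47y₁y_n, x₁y_n + y₁x_n) repeatedly.
  From (x_1, y_1) = (48, 7): x_2 = 48·48 + 47·7·7 = 4607; y_2 = 48·7 + 7·48 = 672.
  From (x_2, y_2) = (4607, 672): x_3 = 48·4607 + 47·7·672 = 442224; y_3 = 48·672 + 7·4607 = 64505.
  From (x_3, y_3) = (442224, 64505): x_4 = 48·442224 + 47·7·64505 = 42448897; y_4 = 48·64505 + 7·442224 = 6191808.
Step 3: Verify x_4² - 47·y_4² = 1801908856516609 - 1801908856516608 = 1 (should be 1). ✓

(x_1, y_1) = (48, 7); (x_4, y_4) = (42448897, 6191808).


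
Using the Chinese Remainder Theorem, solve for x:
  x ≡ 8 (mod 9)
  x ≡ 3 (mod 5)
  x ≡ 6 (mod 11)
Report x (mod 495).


Moduli 9, 5, 11 are pairwise coprime; by CRT there is a unique solution modulo M = 9 · 5 · 11 = 495.
Solve pairwise, accumulating the modulus:
  Start with x ≡ 8 (mod 9).
  Combine with x ≡ 3 (mod 5): since gcd(9, 5) = 1, we get a unique residue mod 45.
    Write x = 8 + 9·t and substitute into x ≡ 3 (mod 5): 9·t ≡ 3 − 8 = -5 (mod 5).
    Reduce coefficients mod 5: 4·t ≡ 0 (mod 5).
    The inverse of 4 mod 5 is 4 (since 4·4 = 16 = 3·5 + 1), so t ≡ 4·0 = 0 ≡ 0 (mod 5).
    Then x = 8 + 9·0 = 8, valid modulo lcm(9, 5) = 45: x ≡ 8 (mod 45).
  Combine with x ≡ 6 (mod 11): since gcd(45, 11) = 1, we get a unique residue mod 495.
    Write x = 8 + 45·t and substitute into x ≡ 6 (mod 11): 45·t ≡ 6 − 8 = -2 (mod 11).
    Reduce coefficients mod 11: 1·t ≡ 9 (mod 11).
    So t ≡ 9 (mod 11).
    Then x = 8 + 45·9 = 413, valid modulo lcm(45, 11) = 495: x ≡ 413 (mod 495).
Verify: 413 mod 9 = 8 ✓, 413 mod 5 = 3 ✓, 413 mod 11 = 6 ✓.

x ≡ 413 (mod 495).


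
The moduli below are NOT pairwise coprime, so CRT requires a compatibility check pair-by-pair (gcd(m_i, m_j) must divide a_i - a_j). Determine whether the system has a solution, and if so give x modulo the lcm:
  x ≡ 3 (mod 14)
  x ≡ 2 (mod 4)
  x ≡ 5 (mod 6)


Moduli 14, 4, 6 are not pairwise coprime, so CRT works modulo lcm(m_i) when all pairwise compatibility conditions hold.
Pairwise compatibility: gcd(m_i, m_j) must divide a_i - a_j for every pair.
Merge one congruence at a time:
  Start: x ≡ 3 (mod 14).
  Combine with x ≡ 2 (mod 4): gcd(14, 4) = 2, and 2 - 3 = -1 is NOT divisible by 2.
    ⇒ system is inconsistent (no integer solution).

No solution (the system is inconsistent).


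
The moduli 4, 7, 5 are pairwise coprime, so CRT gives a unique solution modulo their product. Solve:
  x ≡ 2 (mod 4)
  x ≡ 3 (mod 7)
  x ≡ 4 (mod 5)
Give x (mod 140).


Moduli 4, 7, 5 are pairwise coprime; by CRT there is a unique solution modulo M = 4 · 7 · 5 = 140.
Solve pairwise, accumulating the modulus:
  Start with x ≡ 2 (mod 4).
  Combine with x ≡ 3 (mod 7): since gcd(4, 7) = 1, we get a unique residue mod 28.
    Write x = 2 + 4·t and substitute into x ≡ 3 (mod 7): 4·t ≡ 3 − 2 = 1 (mod 7).
    The inverse of 4 mod 7 is 2 (since 4·2 = 8 = 1·7 + 1), so t ≡ 2·1 = 2 ≡ 2 (mod 7).
    Then x = 2 + 4·2 = 10, valid modulo lcm(4, 7) = 28: x ≡ 10 (mod 28).
  Combine with x ≡ 4 (mod 5): since gcd(28, 5) = 1, we get a unique residue mod 140.
    Write x = 10 + 28·t and substitute into x ≡ 4 (mod 5): 28·t ≡ 4 − 10 = -6 (mod 5).
    Reduce coefficients mod 5: 3·t ≡ 4 (mod 5).
    The inverse of 3 mod 5 is 2 (since 3·2 = 6 = 1·5 + 1), so t ≡ 2·4 = 8 ≡ 3 (mod 5).
    Then x = 10 + 28·3 = 94, valid modulo lcm(28, 5) = 140: x ≡ 94 (mod 140).
Verify: 94 mod 4 = 2 ✓, 94 mod 7 = 3 ✓, 94 mod 5 = 4 ✓.

x ≡ 94 (mod 140).


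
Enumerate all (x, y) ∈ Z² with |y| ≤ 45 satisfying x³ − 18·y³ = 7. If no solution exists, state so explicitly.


The equation is x³ - 18y³ = 7. For fixed y, x³ = 18·y³ + 7, so a solution requires the RHS to be a perfect cube.
Strategy: iterate y from -45 to 45, compute RHS = 18·y³ + 7, and check whether it is a (positive or negative) perfect cube.
Check small values of y:
  y = 0: RHS = 7 is not a perfect cube.
  y = 1: RHS = 25 is not a perfect cube.
  y = -1: RHS = -11 is not a perfect cube.
  y = 2: RHS = 151 is not a perfect cube.
  y = -2: RHS = -137 is not a perfect cube.
  y = 3: RHS = 493 is not a perfect cube.
  y = -3: RHS = -479 is not a perfect cube.
Continuing the search up to |y| = 45 finds no solutions either.
No (x, y) in the scanned range satisfies the equation.

No integer solutions with |y| ≤ 45.


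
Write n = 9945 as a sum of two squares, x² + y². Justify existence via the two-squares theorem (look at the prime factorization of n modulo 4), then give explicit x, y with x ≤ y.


Step 1: Factor n = 9945 = 3^2 · 5 · 13 · 17.
Step 2: Check the mod-4 condition on each prime factor: 3 ≡ 3 (mod 4), exponent 2 (must be even); 5 ≡ 1 (mod 4), exponent 1; 13 ≡ 1 (mod 4), exponent 1; 17 ≡ 1 (mod 4), exponent 1.
All primes ≡ 3 (mod 4) appear to even exponent (or don't appear), so by the two-squares theorem n IS expressible as a sum of two squares.
Step 3: Build a representation. Group n = k² · m with k = 3 and m = 5 · 13 · 17 = 1105 (a product of primes ≡ 1 (mod 4)); a representation of m scales to one of n via (k·x)² + (k·y)² = k²(x² + y²). Each prime p ≡ 1 (mod 4) is itself a sum of two squares; find a² by testing p − a² for a perfect square:
  5: 5 − 1² = 4 = 2² ⇒ 5 = 1² + 2².
  13: 13 − 1² = 12, 13 − 2² = 9 = 3² ⇒ 13 = 2² + 3².
  17: 17 − 1² = 16 = 4² ⇒ 17 = 1² + 4².
  Combine using the Brahmagupta–Fibonacci identity (a² + b²)(c² + d²) = (ac − bd)² + (ad + bc)² = (ac + bd)² + (ad − bc)²:
  5 · 13 = 65: from (1² + 2²)(2² + 3²), take (1·2 − 2·3, 1·3 + 2·2) = (2 − 6, 3 + 4) = (-4, 7); dropping signs (only squares matter) gives (4, 7); check 4² + 7² = 16 + 49 = 65 ✓.
  65 · 17 = 1105: from (4² + 7²)(1² + 4²), take (4·1 − 7·4, 4·4 + 7·1) = (4 − 28, 16 + 7) = (-24, 23); dropping signs (only squares matter) gives (24, 23); check 24² + 23² = 576 + 529 = 1105 ✓.
  Scale by k = 3: (3·24, 3·23) = (72, 69).
Step 4: Order so x ≤ y and verify: 69² + 72² = 4761 + 5184 = 9945 = n. ✓

n = 9945 = 69² + 72² (one valid representation with x ≤ y).


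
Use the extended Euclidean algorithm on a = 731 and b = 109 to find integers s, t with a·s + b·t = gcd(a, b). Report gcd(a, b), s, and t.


Euclidean algorithm on (731, 109) — divide until remainder is 0:
  731 = 6 · 109 + 77
  109 = 1 · 77 + 32
  77 = 2 · 32 + 13
  32 = 2 · 13 + 6
  13 = 2 · 6 + 1
  6 = 6 · 1 + 0
gcd(731, 109) = 1.
Track Bezout coefficients alongside the remainders: start with r₀ = 731 = a·1 + b·0 (s = 1, t = 0) and r₁ = 109 = a·0 + b·1 (s = 0, t = 1); each new remainder r_{k+1} = r_{k-1} − q_k·r_k inherits s_{k+1} = s_{k-1} − q_k·s_k, t_{k+1} = t_{k-1} − q_k·t_k, so r_k = a·s_k + b·t_k at every step:
  q = 6: r = 77, s = 1 − 6·0 = 1, t = 0 − 6·1 = -6  (check: 731·1 + 109·(-6) = 77)
  q = 1: r = 32, s = 0 − 1·1 = -1, t = 1 − 1·(-6) = 7  (check: 731·(-1) + 109·7 = 32)
  q = 2: r = 13, s = 1 − 2·(-1) = 3, t = -6 − 2·7 = -20  (check: 731·3 + 109·(-20) = 13)
  q = 2: r = 6, s = -1 − 2·3 = -7, t = 7 − 2·(-20) = 47  (check: 731·(-7) + 109·47 = 6)
  q = 2: r = 1, s = 3 − 2·(-7) = 17, t = -20 − 2·47 = -114  (check: 731·17 + 109·(-114) = 1)
The row with r = 1 (the gcd) gives the Bezout coefficients s = 17, t = -114.
Result: 731 · (17) + 109 · (-114) = 1.

gcd(731, 109) = 1; s = 17, t = -114 (check: 731·17 + 109·(-114) = 1).


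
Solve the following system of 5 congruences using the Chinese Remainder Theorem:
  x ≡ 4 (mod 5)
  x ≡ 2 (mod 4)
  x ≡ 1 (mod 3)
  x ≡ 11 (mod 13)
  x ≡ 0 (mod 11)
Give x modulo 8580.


Product of moduli M = 5 · 4 · 3 · 13 · 11 = 8580.
Merge one congruence at a time:
  Start: x ≡ 4 (mod 5).
  Combine with x ≡ 2 (mod 4); new modulus lcm = 20.
    Write x = 4 + 5·t and substitute into x ≡ 2 (mod 4): 5·t ≡ 2 − 4 = -2 (mod 4).
    Reduce coefficients mod 4: 1·t ≡ 2 (mod 4).
    So t ≡ 2 (mod 4).
    Then x = 4 + 5·2 = 14, valid modulo lcm(5, 4) = 20: x ≡ 14 (mod 20).
  Combine with x ≡ 1 (mod 3); new modulus lcm = 60.
    Write x = 14 + 20·t and substitute into x ≡ 1 (mod 3): 20·t ≡ 1 − 14 = -13 (mod 3).
    Reduce coefficients mod 3: 2·t ≡ 2 (mod 3).
    The inverse of 2 mod 3 is 2 (since 2·2 = 4 = 1·3 + 1), so t ≡ 2·2 = 4 ≡ 1 (mod 3).
    Then x = 14 + 20·1 = 34, valid modulo lcm(20, 3) = 60: x ≡ 34 (mod 60).
  Combine with x ≡ 11 (mod 13); new modulus lcm = 780.
    Write x = 34 + 60·t and substitute into x ≡ 11 (mod 13): 60·t ≡ 11 − 34 = -23 (mod 13).
    Reduce coefficients mod 13: 8·t ≡ 3 (mod 13).
    The inverse of 8 mod 13 is 5 (since 8·5 = 40 = 3·13 + 1), so t ≡ 5·3 = 15 ≡ 2 (mod 13).
    Then x = 34 + 60·2 = 154, valid modulo lcm(60, 13) = 780: x ≡ 154 (mod 780).
  Combine with x ≡ 0 (mod 11); new modulus lcm = 8580.
    Write x = 154 + 780·t and substitute into x ≡ 0 (mod 11): 780·t ≡ 0 − 154 = -154 (mod 11).
    Reduce coefficients mod 11: 10·t ≡ 0 (mod 11).
    The inverse of 10 mod 11 is 10 (since 10·10 = 100 = 9·11 + 1), so t ≡ 10·0 = 0 ≡ 0 (mod 11).
    Then x = 154 + 780·0 = 154, valid modulo lcm(780, 11) = 8580: x ≡ 154 (mod 8580).
Verify against each original: 154 mod 5 = 4, 154 mod 4 = 2, 154 mod 3 = 1, 154 mod 13 = 11, 154 mod 11 = 0.

x ≡ 154 (mod 8580).


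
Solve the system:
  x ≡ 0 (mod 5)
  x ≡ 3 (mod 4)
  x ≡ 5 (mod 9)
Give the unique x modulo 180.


Moduli 5, 4, 9 are pairwise coprime; by CRT there is a unique solution modulo M = 5 · 4 · 9 = 180.
Solve pairwise, accumulating the modulus:
  Start with x ≡ 0 (mod 5).
  Combine with x ≡ 3 (mod 4): since gcd(5, 4) = 1, we get a unique residue mod 20.
    Write x = 0 + 5·t and substitute into x ≡ 3 (mod 4): 5·t ≡ 3 − 0 = 3 (mod 4).
    Reduce coefficients mod 4: 1·t ≡ 3 (mod 4).
    So t ≡ 3 (mod 4).
    Then x = 0 + 5·3 = 15, valid modulo lcm(5, 4) = 20: x ≡ 15 (mod 20).
  Combine with x ≡ 5 (mod 9): since gcd(20, 9) = 1, we get a unique residue mod 180.
    Write x = 15 + 20·t and substitute into x ≡ 5 (mod 9): 20·t ≡ 5 − 15 = -10 (mod 9).
    Reduce coefficients mod 9: 2·t ≡ 8 (mod 9).
    The inverse of 2 mod 9 is 5 (since 2·5 = 10 = 1·9 + 1), so t ≡ 5·8 = 40 ≡ 4 (mod 9).
    Then x = 15 + 20·4 = 95, valid modulo lcm(20, 9) = 180: x ≡ 95 (mod 180).
Verify: 95 mod 5 = 0 ✓, 95 mod 4 = 3 ✓, 95 mod 9 = 5 ✓.

x ≡ 95 (mod 180).


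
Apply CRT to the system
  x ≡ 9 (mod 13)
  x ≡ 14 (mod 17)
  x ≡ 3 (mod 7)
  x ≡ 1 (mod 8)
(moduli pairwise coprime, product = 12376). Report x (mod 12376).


Product of moduli M = 13 · 17 · 7 · 8 = 12376.
Merge one congruence at a time:
  Start: x ≡ 9 (mod 13).
  Combine with x ≡ 14 (mod 17); new modulus lcm = 221.
    Write x = 9 + 13·t and substitute into x ≡ 14 (mod 17): 13·t ≡ 14 − 9 = 5 (mod 17).
    The inverse of 13 mod 17 is 4 (since 13·4 = 52 = 3·17 + 1), so t ≡ 4·5 = 20 ≡ 3 (mod 17).
    Then x = 9 + 13·3 = 48, valid modulo lcm(13, 17) = 221: x ≡ 48 (mod 221).
  Combine with x ≡ 3 (mod 7); new modulus lcm = 1547.
    Write x = 48 + 221·t and substitute into x ≡ 3 (mod 7): 221·t ≡ 3 − 48 = -45 (mod 7).
    Reduce coefficients mod 7: 4·t ≡ 4 (mod 7).
    The inverse of 4 mod 7 is 2 (since 4·2 = 8 = 1·7 + 1), so t ≡ 2·4 = 8 ≡ 1 (mod 7).
    Then x = 48 + 221·1 = 269, valid modulo lcm(221, 7) = 1547: x ≡ 269 (mod 1547).
  Combine with x ≡ 1 (mod 8); new modulus lcm = 12376.
    Write x = 269 + 1547·t and substitute into x ≡ 1 (mod 8): 1547·t ≡ 1 − 269 = -268 (mod 8).
    Reduce coefficients mod 8: 3·t ≡ 4 (mod 8).
    The inverse of 3 mod 8 is 3 (since 3·3 = 9 = 1·8 + 1), so t ≡ 3·4 = 12 ≡ 4 (mod 8).
    Then x = 269 + 1547·4 = 6457, valid modulo lcm(1547, 8) = 12376: x ≡ 6457 (mod 12376).
Verify against each original: 6457 mod 13 = 9, 6457 mod 17 = 14, 6457 mod 7 = 3, 6457 mod 8 = 1.

x ≡ 6457 (mod 12376).


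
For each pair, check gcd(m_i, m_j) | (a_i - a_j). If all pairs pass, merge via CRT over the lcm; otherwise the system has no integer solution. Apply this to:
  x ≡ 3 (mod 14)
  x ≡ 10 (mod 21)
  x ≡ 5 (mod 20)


Moduli 14, 21, 20 are not pairwise coprime, so CRT works modulo lcm(m_i) when all pairwise compatibility conditions hold.
Pairwise compatibility: gcd(m_i, m_j) must divide a_i - a_j for every pair.
Merge one congruence at a time:
  Start: x ≡ 3 (mod 14).
  Combine with x ≡ 10 (mod 21): gcd(14, 21) = 7; 10 - 3 = 7, which IS divisible by 7, so compatible.
    Write x = 3 + 14·t and substitute into x ≡ 10 (mod 21): 14·t ≡ 10 − 3 = 7 (mod 21).
    Divide the congruence (and modulus) by g = 7: 2·t ≡ 1 (mod 3).
    The inverse of 2 mod 3 is 2 (since 2·2 = 4 = 1·3 + 1), so t ≡ 2·1 = 2 ≡ 2 (mod 3).
    Then x = 3 + 14·2 = 31, valid modulo lcm(14, 21) = 42: x ≡ 31 (mod 42).
  Combine with x ≡ 5 (mod 20): gcd(42, 20) = 2; 5 - 31 = -26, which IS divisible by 2, so compatible.
    Write x = 31 + 42·t and substitute into x ≡ 5 (mod 20): 42·t ≡ 5 − 31 = -26 (mod 20).
    Divide the congruence (and modulus) by g = 2: 21·t ≡ -13 (mod 10).
    Reduce coefficients mod 10: 1·t ≡ 7 (mod 10).
    So t ≡ 7 (mod 10).
    Then x = 31 + 42·7 = 325, valid modulo lcm(42, 20) = 420: x ≡ 325 (mod 420).
Verify: 325 mod 14 = 3, 325 mod 21 = 10, 325 mod 20 = 5.

x ≡ 325 (mod 420).
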